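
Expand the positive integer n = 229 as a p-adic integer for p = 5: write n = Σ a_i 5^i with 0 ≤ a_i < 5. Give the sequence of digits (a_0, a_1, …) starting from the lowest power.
(a_0, a_1, …) = (4, 0, 4, 1)

Repeated division by 5 gives the digits low-to-high: 229 = 4 + 4·5^2 + 1·5^3. Digit sequence: (4, 0, 4, 1).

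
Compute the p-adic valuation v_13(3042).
v_13(3042) = 2

v_13(n) is the largest exponent k such that 13^k divides n. Factor out: 3042 = 13^2 · 18. (Sign doesn't affect v_p.) So v_13(3042) = 2.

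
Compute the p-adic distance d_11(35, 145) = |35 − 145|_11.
d_11(35, 145) = 1/11

Step 1 — x − y = 35 − 145 = -110. Step 2 — v_11(-110) = 1 (factor: -110 = −(11^1 · 10); the sign does not affect v_p). Step 3 — |x − y|_11 = 11^{-1} = 1/11.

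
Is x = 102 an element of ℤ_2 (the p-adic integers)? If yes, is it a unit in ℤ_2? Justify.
x ∈ ℤ_2 but not a unit; v_2(x) = 1 > 0

ℤ_2 = {x ∈ ℚ_2 : v_2(x) ≥ 0} and ℤ_2^× = {x ∈ ℤ_2 : v_2(x) = 0}. Here v_2(102) = v_2(num) − v_2(den) = 1; compare against these criteria.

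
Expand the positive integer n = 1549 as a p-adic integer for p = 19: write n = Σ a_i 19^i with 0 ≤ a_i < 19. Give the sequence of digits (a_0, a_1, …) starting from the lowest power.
(a_0, a_1, …) = (10, 5, 4)

Repeated division by 19 gives the digits low-to-high: 1549 = 10 + 5·19^1 + 4·19^2. Digit sequence: (10, 5, 4).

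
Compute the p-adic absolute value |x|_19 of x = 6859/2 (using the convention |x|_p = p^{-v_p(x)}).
|6859/2|_19 = 1/6859

Step 1 — compute v_19(x) by factoring powers of 19 out of the numerator and denominator: v_19(6859/2) = 3. Step 2 — apply |x|_p = p^{-v_p(x)} = 19^{-3} = 1/6859.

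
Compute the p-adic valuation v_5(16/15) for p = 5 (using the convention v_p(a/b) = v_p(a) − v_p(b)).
v_5(16/15) = -1

Factor powers of 5 from the numerator and denominator of the reduced fraction: 16 = 5^0 · 16 and 15 = 5^1 · 3. Apply v_p(a/b) = v_p(a) − v_p(b): v_5(16/15) = 0 − 1 = -1.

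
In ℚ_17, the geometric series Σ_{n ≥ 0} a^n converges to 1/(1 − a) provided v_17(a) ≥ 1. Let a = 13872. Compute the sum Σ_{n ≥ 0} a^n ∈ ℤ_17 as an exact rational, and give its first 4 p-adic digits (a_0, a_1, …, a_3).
Σ a^n = 1/(1 − a) = -1/13871;  first 4 digits = (1, 0, 14, 2)

v_17(a) = 2 ≥ 1, so the series converges in ℤ_17 to 1/(1 − a) = 1/(1 − 13872) = -1/13871. Expand this rational in ℤ_17: compute digits iteratively via d_i = x_i mod 17, x_{i+1} = (x_i − d_i)/17. The first 4 digits are (1, 0, 14, 2).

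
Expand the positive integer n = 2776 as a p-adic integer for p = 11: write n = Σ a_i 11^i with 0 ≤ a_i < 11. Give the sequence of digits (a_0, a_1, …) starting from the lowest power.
(a_0, a_1, …) = (4, 10, 0, 2)

Repeated division by 11 gives the digits low-to-high: 2776 = 4 + 10·11^1 + 2·11^3. Digit sequence: (4, 10, 0, 2).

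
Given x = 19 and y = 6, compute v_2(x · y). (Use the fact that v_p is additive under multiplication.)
v_2(114) = 1

v_p(x) = 0 (factor: 19 = 2^0 · 19); v_p(y) = 1 (factor: 6 = 2^1 · 3). Additivity: v_p(xy) = v_p(x) + v_p(y) = 0 + 1 = 1. (Direct check: xy = 114 = 2^1 · (57).)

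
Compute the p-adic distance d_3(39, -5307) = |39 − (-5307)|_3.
d_3(39, -5307) = 1/243

Step 1 — x − y = 39 − (-5307) = 5346. Step 2 — v_3(5346) = 5 (factor: 5346 = (3^5 · 22); the sign does not affect v_p). Step 3 — |x − y|_3 = 3^{-5} = 1/243.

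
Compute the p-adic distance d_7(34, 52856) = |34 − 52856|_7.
d_7(34, 52856) = 1/2401

Step 1 — x − y = 34 − 52856 = -52822. Step 2 — v_7(-52822) = 4 (factor: -52822 = −(7^4 · 22); the sign does not affect v_p). Step 3 — |x − y|_7 = 7^{-4} = 1/2401.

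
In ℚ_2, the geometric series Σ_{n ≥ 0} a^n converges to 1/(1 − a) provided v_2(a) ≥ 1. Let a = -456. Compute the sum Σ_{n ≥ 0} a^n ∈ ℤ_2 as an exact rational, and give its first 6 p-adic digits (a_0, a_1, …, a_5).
Σ a^n = 1/(1 − a) = 1/457;  first 6 digits = (1, 0, 0, 1, 1, 1)

v_2(a) = 3 ≥ 1, so the series converges in ℤ_2 to 1/(1 − a) = 1/(1 − (-456)) = 1/457. Expand this rational in ℤ_2: compute digits iteratively via d_i = x_i mod 2, x_{i+1} = (x_i − d_i)/2. The first 6 digits are (1, 0, 0, 1, 1, 1).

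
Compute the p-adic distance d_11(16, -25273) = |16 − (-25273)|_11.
d_11(16, -25273) = 1/1331

Step 1 — x − y = 16 − (-25273) = 25289. Step 2 — v_11(25289) = 3 (factor: 25289 = (11^3 · 19); the sign does not affect v_p). Step 3 — |x − y|_11 = 11^{-3} = 1/1331.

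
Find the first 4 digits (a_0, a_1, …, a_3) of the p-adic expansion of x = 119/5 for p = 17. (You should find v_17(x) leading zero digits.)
(a_0, …, a_3) = (0, 15, 6, 3)

v_17(119/5) = 1, so a_0 = ... = a_0 = 0. Factor out: x = 17^1 · u with u = 7/5 a unit in ℤ_17. Expand u iteratively via a_{v+i} = u_i mod 17, u_{i+1} = (u_i − a_{v+i})/17:
  u_0 = 7/5;  a_1 = 15;  u_1 = (u_0 − 15)/17 = -4/5
  u_1 = -4/5;  a_2 = 6;  u_2 = (u_1 − 6)/17 = -2/5
  u_2 = -2/5;  a_3 = 3;  u_3 = (u_2 − 3)/17 = -1/5
Digits: (0, 15, 6, 3).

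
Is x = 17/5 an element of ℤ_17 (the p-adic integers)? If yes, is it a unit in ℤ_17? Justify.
x ∈ ℤ_17 but not a unit; v_17(x) = 1 > 0

ℤ_17 = {x ∈ ℚ_17 : v_17(x) ≥ 0} and ℤ_17^× = {x ∈ ℤ_17 : v_17(x) = 0}. Here v_17(17/5) = v_17(num) − v_17(den) = 1; compare against these criteria.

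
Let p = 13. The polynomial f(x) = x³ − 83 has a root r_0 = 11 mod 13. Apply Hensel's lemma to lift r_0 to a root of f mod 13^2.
r_1 = 76 (mod 169)

Hensel: r_{i+1} = r_i − f(r_i)/f′(r_i) mod 13^{i+2}, where f′(x) = 3x². Iterate:
  r_0 = 11 (mod 13)
  r_1 = 76 (mod 169)
Final: r = 76 with f(r) ≡ 0 mod 13^2.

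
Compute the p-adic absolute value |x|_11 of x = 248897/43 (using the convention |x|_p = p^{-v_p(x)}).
|248897/43|_11 = 1/14641

Step 1 — compute v_11(x) by factoring powers of 11 out of the numerator and denominator: v_11(248897/43) = 4. Step 2 — apply |x|_p = p^{-v_p(x)} = 11^{-4} = 1/14641.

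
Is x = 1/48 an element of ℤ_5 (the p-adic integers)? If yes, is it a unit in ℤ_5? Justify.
x ∈ ℤ_5^× (unit); v_5(x) = 0

ℤ_5 = {x ∈ ℚ_5 : v_5(x) ≥ 0} and ℤ_5^× = {x ∈ ℤ_5 : v_5(x) = 0}. Here v_5(1/48) = v_5(num) − v_5(den) = 0; compare against these criteria.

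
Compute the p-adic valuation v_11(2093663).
v_11(2093663) = 5

v_11(n) is the largest exponent k such that 11^k divides n. Factor out: 2093663 = 11^5 · 13. (Sign doesn't affect v_p.) So v_11(2093663) = 5.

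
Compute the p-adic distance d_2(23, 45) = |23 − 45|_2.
d_2(23, 45) = 1/2

Step 1 — x − y = 23 − 45 = -22. Step 2 — v_2(-22) = 1 (factor: -22 = −(2^1 · 11); the sign does not affect v_p). Step 3 — |x − y|_2 = 2^{-1} = 1/2.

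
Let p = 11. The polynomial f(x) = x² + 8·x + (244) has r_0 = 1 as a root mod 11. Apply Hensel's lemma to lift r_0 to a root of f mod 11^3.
r_2 = 496 (mod 1331)

Hensel: r_{i+1} = r_i − f(r_i)·(f′(r_i))^{-1} mod 11^{i+2}, f′(x) = 2x + 8. Iterate:
  r_0 = 1 (mod 11)
  r_1 = 12 (mod 121)
  r_2 = 496 (mod 1331)
Final: r = 496 satisfies f(r) ≡ 0 mod 11^3.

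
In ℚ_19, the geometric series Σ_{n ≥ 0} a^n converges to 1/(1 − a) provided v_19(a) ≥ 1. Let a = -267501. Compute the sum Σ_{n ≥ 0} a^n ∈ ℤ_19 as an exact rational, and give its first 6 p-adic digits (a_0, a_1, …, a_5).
Σ a^n = 1/(1 − a) = 1/267502;  first 6 digits = (1, 0, 0, 18, 16, 18)

v_19(a) = 3 ≥ 1, so the series converges in ℤ_19 to 1/(1 − a) = 1/(1 − (-267501)) = 1/267502. Expand this rational in ℤ_19: compute digits iteratively via d_i = x_i mod 19, x_{i+1} = (x_i − d_i)/19. The first 6 digits are (1, 0, 0, 18, 16, 18).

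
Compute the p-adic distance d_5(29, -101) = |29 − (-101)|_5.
d_5(29, -101) = 1/5

Step 1 — x − y = 29 − (-101) = 130. Step 2 — v_5(130) = 1 (factor: 130 = (5^1 · 26); the sign does not affect v_p). Step 3 — |x − y|_5 = 5^{-1} = 1/5.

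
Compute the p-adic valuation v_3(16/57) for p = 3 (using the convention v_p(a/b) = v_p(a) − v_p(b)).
v_3(16/57) = -1

Factor powers of 3 from the numerator and denominator of the reduced fraction: 16 = 3^0 · 16 and 57 = 3^1 · 19. Apply v_p(a/b) = v_p(a) − v_p(b): v_3(16/57) = 0 − 1 = -1.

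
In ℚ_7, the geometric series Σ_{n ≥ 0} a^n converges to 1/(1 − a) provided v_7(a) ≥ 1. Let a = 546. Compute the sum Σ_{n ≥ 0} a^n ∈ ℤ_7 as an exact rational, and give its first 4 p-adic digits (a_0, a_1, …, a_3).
Σ a^n = 1/(1 − a) = -1/545;  first 4 digits = (1, 1, 5, 3)

v_7(a) = 1 ≥ 1, so the series converges in ℤ_7 to 1/(1 − a) = 1/(1 − 546) = -1/545. Expand this rational in ℤ_7: compute digits iteratively via d_i = x_i mod 7, x_{i+1} = (x_i − d_i)/7. The first 4 digits are (1, 1, 5, 3).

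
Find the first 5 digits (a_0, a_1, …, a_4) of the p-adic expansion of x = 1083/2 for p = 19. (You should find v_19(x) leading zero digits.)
(a_0, …, a_4) = (0, 0, 11, 9, 9)

v_19(1083/2) = 2, so a_0 = ... = a_1 = 0. Factor out: x = 19^2 · u with u = 3/2 a unit in ℤ_19. Expand u iteratively via a_{v+i} = u_i mod 19, u_{i+1} = (u_i − a_{v+i})/19:
  u_0 = 3/2;  a_2 = 11;  u_1 = (u_0 − 11)/19 = -1/2
  u_1 = -1/2;  a_3 = 9;  u_2 = (u_1 − 9)/19 = -1/2
  u_2 = -1/2;  a_4 = 9;  u_3 = (u_2 − 9)/19 = -1/2
Digits: (0, 0, 11, 9, 9).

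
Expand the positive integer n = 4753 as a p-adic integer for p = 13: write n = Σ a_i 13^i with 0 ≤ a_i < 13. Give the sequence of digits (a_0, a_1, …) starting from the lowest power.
(a_0, a_1, …) = (8, 1, 2, 2)

Repeated division by 13 gives the digits low-to-high: 4753 = 8 + 1·13^1 + 2·13^2 + 2·13^3. Digit sequence: (8, 1, 2, 2).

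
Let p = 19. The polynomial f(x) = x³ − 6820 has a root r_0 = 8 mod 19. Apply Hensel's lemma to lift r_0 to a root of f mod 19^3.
r_2 = 6772 (mod 6859)

Hensel: r_{i+1} = r_i − f(r_i)/f′(r_i) mod 19^{i+2}, where f′(x) = 3x². Iterate:
  r_0 = 8 (mod 19)
  r_1 = 274 (mod 361)
  r_2 = 6772 (mod 6859)
Final: r = 6772 with f(r) ≡ 0 mod 19^3.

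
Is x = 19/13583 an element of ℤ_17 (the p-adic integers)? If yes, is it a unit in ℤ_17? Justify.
x ∉ ℤ_17 (v_17(x) = -2 < 0)

ℤ_17 = {x ∈ ℚ_17 : v_17(x) ≥ 0} and ℤ_17^× = {x ∈ ℤ_17 : v_17(x) = 0}. Here v_17(19/13583) = v_17(num) − v_17(den) = -2; compare against these criteria.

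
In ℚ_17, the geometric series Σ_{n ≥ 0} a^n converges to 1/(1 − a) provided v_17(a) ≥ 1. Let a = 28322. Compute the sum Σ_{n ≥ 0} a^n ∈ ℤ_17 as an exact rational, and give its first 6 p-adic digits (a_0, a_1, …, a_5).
Σ a^n = 1/(1 − a) = -1/28321;  first 6 digits = (1, 0, 13, 5, 16, 3)

v_17(a) = 2 ≥ 1, so the series converges in ℤ_17 to 1/(1 − a) = 1/(1 − 28322) = -1/28321. Expand this rational in ℤ_17: compute digits iteratively via d_i = x_i mod 17, x_{i+1} = (x_i − d_i)/17. The first 6 digits are (1, 0, 13, 5, 16, 3).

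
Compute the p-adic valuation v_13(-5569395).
v_13(-5569395) = 5

v_13(n) is the largest exponent k such that 13^k divides n. Factor out: -5569395 = -13^5 · 15. (Sign doesn't affect v_p.) So v_13(-5569395) = 5.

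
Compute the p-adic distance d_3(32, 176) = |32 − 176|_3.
d_3(32, 176) = 1/9

Step 1 — x − y = 32 − 176 = -144. Step 2 — v_3(-144) = 2 (factor: -144 = −(3^2 · 16); the sign does not affect v_p). Step 3 — |x − y|_3 = 3^{-2} = 1/9.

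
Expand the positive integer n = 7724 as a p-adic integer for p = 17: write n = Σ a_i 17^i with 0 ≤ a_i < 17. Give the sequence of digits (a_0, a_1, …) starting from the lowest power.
(a_0, a_1, …) = (6, 12, 9, 1)

Repeated division by 17 gives the digits low-to-high: 7724 = 6 + 12·17^1 + 9·17^2 + 1·17^3. Digit sequence: (6, 12, 9, 1).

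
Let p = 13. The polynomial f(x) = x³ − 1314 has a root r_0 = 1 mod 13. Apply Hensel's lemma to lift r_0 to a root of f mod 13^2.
r_1 = 157 (mod 169)

Hensel: r_{i+1} = r_i − f(r_i)/f′(r_i) mod 13^{i+2}, where f′(x) = 3x². Iterate:
  r_0 = 1 (mod 13)
  r_1 = 157 (mod 169)
Final: r = 157 with f(r) ≡ 0 mod 13^2.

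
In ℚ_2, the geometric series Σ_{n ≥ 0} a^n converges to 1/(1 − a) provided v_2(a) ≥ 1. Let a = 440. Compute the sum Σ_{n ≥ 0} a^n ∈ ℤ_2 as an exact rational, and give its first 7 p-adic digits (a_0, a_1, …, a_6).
Σ a^n = 1/(1 − a) = -1/439;  first 7 digits = (1, 0, 0, 1, 1, 1, 1)

v_2(a) = 3 ≥ 1, so the series converges in ℤ_2 to 1/(1 − a) = 1/(1 − 440) = -1/439. Expand this rational in ℤ_2: compute digits iteratively via d_i = x_i mod 2, x_{i+1} = (x_i − d_i)/2. The first 7 digits are (1, 0, 0, 1, 1, 1, 1).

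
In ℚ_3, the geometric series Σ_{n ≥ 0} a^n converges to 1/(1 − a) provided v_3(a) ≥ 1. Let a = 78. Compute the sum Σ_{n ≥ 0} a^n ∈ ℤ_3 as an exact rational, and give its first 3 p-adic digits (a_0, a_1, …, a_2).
Σ a^n = 1/(1 − a) = -1/77;  first 3 digits = (1, 2, 0)

v_3(a) = 1 ≥ 1, so the series converges in ℤ_3 to 1/(1 − a) = 1/(1 − 78) = -1/77. Expand this rational in ℤ_3: compute digits iteratively via d_i = x_i mod 3, x_{i+1} = (x_i − d_i)/3. The first 3 digits are (1, 2, 0).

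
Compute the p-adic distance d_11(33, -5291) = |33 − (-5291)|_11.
d_11(33, -5291) = 1/1331

Step 1 — x − y = 33 − (-5291) = 5324. Step 2 — v_11(5324) = 3 (factor: 5324 = (11^3 · 4); the sign does not affect v_p). Step 3 — |x − y|_11 = 11^{-3} = 1/1331.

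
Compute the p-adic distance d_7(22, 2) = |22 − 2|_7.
d_7(22, 2) = 1

Step 1 — x − y = 22 − 2 = 20. Step 2 — v_7(20) = 0 (factor: 20 = (7^0 · 20); the sign does not affect v_p). Step 3 — |x − y|_7 = 7^{0} = 1.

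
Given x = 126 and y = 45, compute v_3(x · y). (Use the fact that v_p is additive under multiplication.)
v_3(5670) = 4

v_p(x) = 2 (factor: 126 = 3^2 · 14); v_p(y) = 2 (factor: 45 = 3^2 · 5). Additivity: v_p(xy) = v_p(x) + v_p(y) = 2 + 2 = 4. (Direct check: xy = 5670 = 3^4 · (70).)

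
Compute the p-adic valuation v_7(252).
v_7(252) = 1

v_7(n) is the largest exponent k such that 7^k divides n. Factor out: 252 = 7^1 · 36. (Sign doesn't affect v_p.) So v_7(252) = 1.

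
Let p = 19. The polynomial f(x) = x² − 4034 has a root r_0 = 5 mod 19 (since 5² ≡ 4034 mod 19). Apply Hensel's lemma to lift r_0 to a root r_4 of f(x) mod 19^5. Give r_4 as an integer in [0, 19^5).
r_4 = 193938 (mod 2476099)

Hensel's recurrence: r_{i+1} = r_i − f(r_i)·(f′(r_i))^{-1} mod 19^{i+2}, with f′(x) = 2x. Iterate:
  r_0 = 5 (mod 19)
  r_1 = 81 (mod 361)
  r_2 = 1886 (mod 6859)
  r_3 = 63617 (mod 130321)
  r_4 = 193938 (mod 2476099)
Final: r_4 = 193938, and one checks f(r_4) ≡ 0 mod 19^5.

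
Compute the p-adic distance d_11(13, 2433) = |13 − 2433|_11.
d_11(13, 2433) = 1/121

Step 1 — x − y = 13 − 2433 = -2420. Step 2 — v_11(-2420) = 2 (factor: -2420 = −(11^2 · 20); the sign does not affect v_p). Step 3 — |x − y|_11 = 11^{-2} = 1/121.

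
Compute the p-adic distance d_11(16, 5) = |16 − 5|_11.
d_11(16, 5) = 1/11

Step 1 — x − y = 16 − 5 = 11. Step 2 — v_11(11) = 1 (factor: 11 = (11^1 · 1); the sign does not affect v_p). Step 3 — |x − y|_11 = 11^{-1} = 1/11.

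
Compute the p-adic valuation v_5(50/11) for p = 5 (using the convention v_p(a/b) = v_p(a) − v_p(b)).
v_5(50/11) = 2

Factor powers of 5 from the numerator and denominator of the reduced fraction: 50 = 5^2 · 2 and 11 = 5^0 · 11. Apply v_p(a/b) = v_p(a) − v_p(b): v_5(50/11) = 2 − 0 = 2.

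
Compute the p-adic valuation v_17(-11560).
v_17(-11560) = 2

v_17(n) is the largest exponent k such that 17^k divides n. Factor out: -11560 = -17^2 · 40. (Sign doesn't affect v_p.) So v_17(-11560) = 2.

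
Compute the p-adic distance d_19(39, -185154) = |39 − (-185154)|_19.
d_19(39, -185154) = 1/6859

Step 1 — x − y = 39 − (-185154) = 185193. Step 2 — v_19(185193) = 3 (factor: 185193 = (19^3 · 27); the sign does not affect v_p). Step 3 — |x − y|_19 = 19^{-3} = 1/6859.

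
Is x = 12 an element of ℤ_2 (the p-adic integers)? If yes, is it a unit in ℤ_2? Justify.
x ∈ ℤ_2 but not a unit; v_2(x) = 2 > 0

ℤ_2 = {x ∈ ℚ_2 : v_2(x) ≥ 0} and ℤ_2^× = {x ∈ ℤ_2 : v_2(x) = 0}. Here v_2(12) = v_2(num) − v_2(den) = 2; compare against these criteria.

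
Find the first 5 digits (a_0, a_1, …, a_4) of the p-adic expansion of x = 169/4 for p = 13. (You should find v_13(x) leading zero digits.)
(a_0, …, a_4) = (0, 0, 10, 9, 9)

v_13(169/4) = 2, so a_0 = ... = a_1 = 0. Factor out: x = 13^2 · u with u = 1/4 a unit in ℤ_13. Expand u iteratively via a_{v+i} = u_i mod 13, u_{i+1} = (u_i − a_{v+i})/13:
  u_0 = 1/4;  a_2 = 10;  u_1 = (u_0 − 10)/13 = -3/4
  u_1 = -3/4;  a_3 = 9;  u_2 = (u_1 − 9)/13 = -3/4
  u_2 = -3/4;  a_4 = 9;  u_3 = (u_2 − 9)/13 = -3/4
Digits: (0, 0, 10, 9, 9).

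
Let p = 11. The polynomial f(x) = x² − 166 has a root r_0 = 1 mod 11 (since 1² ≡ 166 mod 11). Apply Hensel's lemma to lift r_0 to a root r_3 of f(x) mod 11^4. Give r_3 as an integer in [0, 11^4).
r_3 = 11155 (mod 14641)

Hensel's recurrence: r_{i+1} = r_i − f(r_i)·(f′(r_i))^{-1} mod 11^{i+2}, with f′(x) = 2x. Iterate:
  r_0 = 1 (mod 11)
  r_1 = 23 (mod 121)
  r_2 = 507 (mod 1331)
  r_3 = 11155 (mod 14641)
Final: r_3 = 11155, and one checks f(r_3) ≡ 0 mod 11^4.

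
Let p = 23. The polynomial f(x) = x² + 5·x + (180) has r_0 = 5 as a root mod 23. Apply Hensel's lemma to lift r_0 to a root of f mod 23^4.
r_3 = 61530 (mod 279841)

Hensel: r_{i+1} = r_i − f(r_i)·(f′(r_i))^{-1} mod 23^{i+2}, f′(x) = 2x + 5. Iterate:
  r_0 = 5 (mod 23)
  r_1 = 166 (mod 529)
  r_2 = 695 (mod 12167)
  r_3 = 61530 (mod 279841)
Final: r = 61530 satisfies f(r) ≡ 0 mod 23^4.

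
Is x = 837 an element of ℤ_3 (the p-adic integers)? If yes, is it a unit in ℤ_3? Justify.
x ∈ ℤ_3 but not a unit; v_3(x) = 3 > 0

ℤ_3 = {x ∈ ℚ_3 : v_3(x) ≥ 0} and ℤ_3^× = {x ∈ ℤ_3 : v_3(x) = 0}. Here v_3(837) = v_3(num) − v_3(den) = 3; compare against these criteria.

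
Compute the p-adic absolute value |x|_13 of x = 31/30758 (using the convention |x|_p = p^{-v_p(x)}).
|31/30758|_13 = 2197

Step 1 — compute v_13(x) by factoring powers of 13 out of the numerator and denominator: v_13(31/30758) = -3. Step 2 — apply |x|_p = p^{-v_p(x)} = 13^{3} = 2197.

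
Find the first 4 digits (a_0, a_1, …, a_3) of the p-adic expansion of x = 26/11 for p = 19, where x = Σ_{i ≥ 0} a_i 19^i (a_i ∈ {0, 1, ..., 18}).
(a_0, …, a_3) = (11, 3, 5, 17)

v_19(26/11) = 0 (numerator and denominator both coprime to 19), so x ∈ ℤ_19^×. Compute digits iteratively via a_i = x_i mod 19, x_{i+1} = (x_i − a_i)/19, with x_0 = x:
  x_0 = 26/11;  a_0 = 11;  x_1 = (x_0 − 11)/19 = -5/11
  x_1 = -5/11;  a_1 = 3;  x_2 = (x_1 − 3)/19 = -2/11
  x_2 = -2/11;  a_2 = 5;  x_3 = (x_2 − 5)/19 = -3/11
  x_3 = -3/11;  a_3 = 17;  x_4 = (x_3 − 17)/19 = -10/11
Digits: (11, 3, 5, 17).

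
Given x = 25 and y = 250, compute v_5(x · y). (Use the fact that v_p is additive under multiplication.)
v_5(6250) = 5

v_p(x) = 2 (factor: 25 = 5^2 · 1); v_p(y) = 3 (factor: 250 = 5^3 · 2). Additivity: v_p(xy) = v_p(x) + v_p(y) = 2 + 3 = 5. (Direct check: xy = 6250 = 5^5 · (2).)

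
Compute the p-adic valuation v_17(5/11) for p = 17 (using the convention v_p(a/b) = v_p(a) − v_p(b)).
v_17(5/11) = 0

Factor powers of 17 from the numerator and denominator of the reduced fraction: 5 = 17^0 · 5 and 11 = 17^0 · 11. Apply v_p(a/b) = v_p(a) − v_p(b): v_17(5/11) = 0 − 0 = 0.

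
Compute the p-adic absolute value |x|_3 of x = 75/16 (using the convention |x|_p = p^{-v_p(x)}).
|75/16|_3 = 1/3

Step 1 — compute v_3(x) by factoring powers of 3 out of the numerator and denominator: v_3(75/16) = 1. Step 2 — apply |x|_p = p^{-v_p(x)} = 3^{-1} = 1/3.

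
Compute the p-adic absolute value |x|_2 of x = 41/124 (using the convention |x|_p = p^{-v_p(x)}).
|41/124|_2 = 4

Step 1 — compute v_2(x) by factoring powers of 2 out of the numerator and denominator: v_2(41/124) = -2. Step 2 — apply |x|_p = p^{-v_p(x)} = 2^{2} = 4.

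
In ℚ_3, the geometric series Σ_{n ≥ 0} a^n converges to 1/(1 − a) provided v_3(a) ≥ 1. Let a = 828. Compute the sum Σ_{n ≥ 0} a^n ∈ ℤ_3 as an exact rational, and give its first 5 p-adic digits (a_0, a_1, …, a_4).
Σ a^n = 1/(1 − a) = -1/827;  first 5 digits = (1, 0, 2, 0, 2)

v_3(a) = 2 ≥ 1, so the series converges in ℤ_3 to 1/(1 − a) = 1/(1 − 828) = -1/827. Expand this rational in ℤ_3: compute digits iteratively via d_i = x_i mod 3, x_{i+1} = (x_i − d_i)/3. The first 5 digits are (1, 0, 2, 0, 2).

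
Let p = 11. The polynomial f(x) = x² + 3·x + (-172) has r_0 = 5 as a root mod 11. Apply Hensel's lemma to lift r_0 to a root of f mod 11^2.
r_1 = 71 (mod 121)

Hensel: r_{i+1} = r_i − f(r_i)·(f′(r_i))^{-1} mod 11^{i+2}, f′(x) = 2x + 3. Iterate:
  r_0 = 5 (mod 11)
  r_1 = 71 (mod 121)
Final: r = 71 satisfies f(r) ≡ 0 mod 11^2.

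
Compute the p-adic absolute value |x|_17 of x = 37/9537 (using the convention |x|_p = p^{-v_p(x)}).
|37/9537|_17 = 289

Step 1 — compute v_17(x) by factoring powers of 17 out of the numerator and denominator: v_17(37/9537) = -2. Step 2 — apply |x|_p = p^{-v_p(x)} = 17^{2} = 289.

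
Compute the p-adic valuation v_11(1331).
v_11(1331) = 3

v_11(n) is the largest exponent k such that 11^k divides n. Factor out: 1331 = 11^3 · 1. (Sign doesn't affect v_p.) So v_11(1331) = 3.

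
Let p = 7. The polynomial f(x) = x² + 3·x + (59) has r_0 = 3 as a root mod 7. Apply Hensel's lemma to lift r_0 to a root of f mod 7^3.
r_2 = 87 (mod 343)

Hensel: r_{i+1} = r_i − f(r_i)·(f′(r_i))^{-1} mod 7^{i+2}, f′(x) = 2x + 3. Iterate:
  r_0 = 3 (mod 7)
  r_1 = 38 (mod 49)
  r_2 = 87 (mod 343)
Final: r = 87 satisfies f(r) ≡ 0 mod 7^3.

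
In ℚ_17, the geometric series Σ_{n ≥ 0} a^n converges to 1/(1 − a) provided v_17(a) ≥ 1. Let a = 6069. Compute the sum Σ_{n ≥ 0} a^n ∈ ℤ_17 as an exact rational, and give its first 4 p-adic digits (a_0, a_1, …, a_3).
Σ a^n = 1/(1 − a) = -1/6068;  first 4 digits = (1, 0, 4, 1)

v_17(a) = 2 ≥ 1, so the series converges in ℤ_17 to 1/(1 − a) = 1/(1 − 6069) = -1/6068. Expand this rational in ℤ_17: compute digits iteratively via d_i = x_i mod 17, x_{i+1} = (x_i − d_i)/17. The first 4 digits are (1, 0, 4, 1).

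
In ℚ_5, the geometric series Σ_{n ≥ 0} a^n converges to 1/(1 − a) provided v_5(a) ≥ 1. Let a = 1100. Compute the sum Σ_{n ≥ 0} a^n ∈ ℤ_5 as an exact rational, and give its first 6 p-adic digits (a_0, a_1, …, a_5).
Σ a^n = 1/(1 − a) = -1/1099;  first 6 digits = (1, 0, 4, 3, 2, 2)

v_5(a) = 2 ≥ 1, so the series converges in ℤ_5 to 1/(1 − a) = 1/(1 − 1100) = -1/1099. Expand this rational in ℤ_5: compute digits iteratively via d_i = x_i mod 5, x_{i+1} = (x_i − d_i)/5. The first 6 digits are (1, 0, 4, 3, 2, 2).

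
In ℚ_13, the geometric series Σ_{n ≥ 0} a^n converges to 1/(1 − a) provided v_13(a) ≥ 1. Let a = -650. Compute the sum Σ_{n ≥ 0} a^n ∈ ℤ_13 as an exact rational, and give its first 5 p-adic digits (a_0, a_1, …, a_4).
Σ a^n = 1/(1 − a) = 1/651;  first 5 digits = (1, 2, 0, 5, 9)

v_13(a) = 1 ≥ 1, so the series converges in ℤ_13 to 1/(1 − a) = 1/(1 − (-650)) = 1/651. Expand this rational in ℤ_13: compute digits iteratively via d_i = x_i mod 13, x_{i+1} = (x_i − d_i)/13. The first 5 digits are (1, 2, 0, 5, 9).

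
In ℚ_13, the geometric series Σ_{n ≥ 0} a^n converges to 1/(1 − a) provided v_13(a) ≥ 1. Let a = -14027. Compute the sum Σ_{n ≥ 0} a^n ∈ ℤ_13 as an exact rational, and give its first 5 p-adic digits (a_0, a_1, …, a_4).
Σ a^n = 1/(1 − a) = 1/14028;  first 5 digits = (1, 0, 8, 6, 11)

v_13(a) = 2 ≥ 1, so the series converges in ℤ_13 to 1/(1 − a) = 1/(1 − (-14027)) = 1/14028. Expand this rational in ℤ_13: compute digits iteratively via d_i = x_i mod 13, x_{i+1} = (x_i − d_i)/13. The first 5 digits are (1, 0, 8, 6, 11).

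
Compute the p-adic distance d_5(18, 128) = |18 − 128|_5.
d_5(18, 128) = 1/5

Step 1 — x − y = 18 − 128 = -110. Step 2 — v_5(-110) = 1 (factor: -110 = −(5^1 · 22); the sign does not affect v_p). Step 3 — |x − y|_5 = 5^{-1} = 1/5.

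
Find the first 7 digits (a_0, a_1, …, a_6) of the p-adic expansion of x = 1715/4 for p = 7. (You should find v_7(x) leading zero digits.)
(a_0, …, a_6) = (0, 0, 0, 3, 5, 1, 5)

v_7(1715/4) = 3, so a_0 = ... = a_2 = 0. Factor out: x = 7^3 · u with u = 5/4 a unit in ℤ_7. Expand u iteratively via a_{v+i} = u_i mod 7, u_{i+1} = (u_i − a_{v+i})/7:
  u_0 = 5/4;  a_3 = 3;  u_1 = (u_0 − 3)/7 = -1/4
  u_1 = -1/4;  a_4 = 5;  u_2 = (u_1 − 5)/7 = -3/4
  u_2 = -3/4;  a_5 = 1;  u_3 = (u_2 − 1)/7 = -1/4
  u_3 = -1/4;  a_6 = 5;  u_4 = (u_3 − 5)/7 = -3/4
Digits: (0, 0, 0, 3, 5, 1, 5).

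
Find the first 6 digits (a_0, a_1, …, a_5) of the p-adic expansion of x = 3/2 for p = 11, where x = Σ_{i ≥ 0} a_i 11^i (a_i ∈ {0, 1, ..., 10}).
(a_0, …, a_5) = (7, 5, 5, 5, 5, 5)

v_11(3/2) = 0 (numerator and denominator both coprime to 11), so x ∈ ℤ_11^×. Compute digits iteratively via a_i = x_i mod 11, x_{i+1} = (x_i − a_i)/11, with x_0 = x:
  x_0 = 3/2;  a_0 = 7;  x_1 = (x_0 − 7)/11 = -1/2
  x_1 = -1/2;  a_1 = 5;  x_2 = (x_1 − 5)/11 = -1/2
  x_2 = -1/2;  a_2 = 5;  x_3 = (x_2 − 5)/11 = -1/2
  x_3 = -1/2;  a_3 = 5;  x_4 = (x_3 − 5)/11 = -1/2
  x_4 = -1/2;  a_4 = 5;  x_5 = (x_4 − 5)/11 = -1/2
  x_5 = -1/2;  a_5 = 5;  x_6 = (x_5 − 5)/11 = -1/2
Digits: (7, 5, 5, 5, 5, 5).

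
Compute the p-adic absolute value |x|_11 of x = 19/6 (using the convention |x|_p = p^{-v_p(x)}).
|19/6|_11 = 1

Step 1 — compute v_11(x) by factoring powers of 11 out of the numerator and denominator: v_11(19/6) = 0. Step 2 — apply |x|_p = p^{-v_p(x)} = 11^{0} = 1.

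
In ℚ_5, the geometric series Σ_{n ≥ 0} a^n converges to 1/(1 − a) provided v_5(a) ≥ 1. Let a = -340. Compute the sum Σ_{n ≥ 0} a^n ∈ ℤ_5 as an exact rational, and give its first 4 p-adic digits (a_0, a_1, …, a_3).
Σ a^n = 1/(1 − a) = 1/341;  first 4 digits = (1, 2, 0, 0)

v_5(a) = 1 ≥ 1, so the series converges in ℤ_5 to 1/(1 − a) = 1/(1 − (-340)) = 1/341. Expand this rational in ℤ_5: compute digits iteratively via d_i = x_i mod 5, x_{i+1} = (x_i − d_i)/5. The first 4 digits are (1, 2, 0, 0).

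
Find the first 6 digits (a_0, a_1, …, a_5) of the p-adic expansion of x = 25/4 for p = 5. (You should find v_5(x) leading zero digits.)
(a_0, …, a_5) = (0, 0, 4, 3, 3, 3)

v_5(25/4) = 2, so a_0 = ... = a_1 = 0. Factor out: x = 5^2 · u with u = 1/4 a unit in ℤ_5. Expand u iteratively via a_{v+i} = u_i mod 5, u_{i+1} = (u_i − a_{v+i})/5:
  u_0 = 1/4;  a_2 = 4;  u_1 = (u_0 − 4)/5 = -3/4
  u_1 = -3/4;  a_3 = 3;  u_2 = (u_1 − 3)/5 = -3/4
  u_2 = -3/4;  a_4 = 3;  u_3 = (u_2 − 3)/5 = -3/4
  u_3 = -3/4;  a_5 = 3;  u_4 = (u_3 − 3)/5 = -3/4
Digits: (0, 0, 4, 3, 3, 3).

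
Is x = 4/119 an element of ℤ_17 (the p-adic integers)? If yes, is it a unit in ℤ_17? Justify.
x ∉ ℤ_17 (v_17(x) = -1 < 0)

ℤ_17 = {x ∈ ℚ_17 : v_17(x) ≥ 0} and ℤ_17^× = {x ∈ ℤ_17 : v_17(x) = 0}. Here v_17(4/119) = v_17(num) − v_17(den) = -1; compare against these criteria.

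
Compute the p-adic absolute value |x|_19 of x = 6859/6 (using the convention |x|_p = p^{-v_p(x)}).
|6859/6|_19 = 1/6859

Step 1 — compute v_19(x) by factoring powers of 19 out of the numerator and denominator: v_19(6859/6) = 3. Step 2 — apply |x|_p = p^{-v_p(x)} = 19^{-3} = 1/6859.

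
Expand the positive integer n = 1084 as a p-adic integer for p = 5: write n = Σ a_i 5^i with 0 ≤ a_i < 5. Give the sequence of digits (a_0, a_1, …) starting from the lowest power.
(a_0, a_1, …) = (4, 1, 3, 3, 1)

Repeated division by 5 gives the digits low-to-high: 1084 = 4 + 1·5^1 + 3·5^2 + 3·5^3 + 1·5^4. Digit sequence: (4, 1, 3, 3, 1).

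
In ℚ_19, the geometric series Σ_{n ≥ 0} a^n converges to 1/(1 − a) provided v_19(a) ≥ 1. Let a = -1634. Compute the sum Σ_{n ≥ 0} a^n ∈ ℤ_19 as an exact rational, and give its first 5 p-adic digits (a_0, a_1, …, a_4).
Σ a^n = 1/(1 − a) = 1/1635;  first 5 digits = (1, 9, 0, 16, 8)

v_19(a) = 1 ≥ 1, so the series converges in ℤ_19 to 1/(1 − a) = 1/(1 − (-1634)) = 1/1635. Expand this rational in ℤ_19: compute digits iteratively via d_i = x_i mod 19, x_{i+1} = (x_i − d_i)/19. The first 5 digits are (1, 9, 0, 16, 8).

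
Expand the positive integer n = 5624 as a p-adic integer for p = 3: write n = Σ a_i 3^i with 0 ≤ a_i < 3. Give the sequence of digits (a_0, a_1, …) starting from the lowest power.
(a_0, a_1, …) = (2, 2, 0, 1, 0, 2, 1, 2)

Repeated division by 3 gives the digits low-to-high: 5624 = 2 + 2·3^1 + 1·3^3 + 2·3^5 + 1·3^6 + 2·3^7. Digit sequence: (2, 2, 0, 1, 0, 2, 1, 2).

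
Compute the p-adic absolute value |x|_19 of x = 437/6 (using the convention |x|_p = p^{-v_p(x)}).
|437/6|_19 = 1/19

Step 1 — compute v_19(x) by factoring powers of 19 out of the numerator and denominator: v_19(437/6) = 1. Step 2 — apply |x|_p = p^{-v_p(x)} = 19^{-1} = 1/19.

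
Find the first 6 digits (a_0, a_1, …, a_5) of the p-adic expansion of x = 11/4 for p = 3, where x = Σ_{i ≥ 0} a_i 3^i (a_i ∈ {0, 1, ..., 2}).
(a_0, …, a_5) = (2, 1, 2, 0, 2, 0)

v_3(11/4) = 0 (numerator and denominator both coprime to 3), so x ∈ ℤ_3^×. Compute digits iteratively via a_i = x_i mod 3, x_{i+1} = (x_i − a_i)/3, with x_0 = x:
  x_0 = 11/4;  a_0 = 2;  x_1 = (x_0 − 2)/3 = 1/4
  x_1 = 1/4;  a_1 = 1;  x_2 = (x_1 − 1)/3 = -1/4
  x_2 = -1/4;  a_2 = 2;  x_3 = (x_2 − 2)/3 = -3/4
  x_3 = -3/4;  a_3 = 0;  x_4 = (x_3 − 0)/3 = -1/4
  x_4 = -1/4;  a_4 = 2;  x_5 = (x_4 − 2)/3 = -3/4
  x_5 = -3/4;  a_5 = 0;  x_6 = (x_5 − 0)/3 = -1/4
Digits: (2, 1, 2, 0, 2, 0).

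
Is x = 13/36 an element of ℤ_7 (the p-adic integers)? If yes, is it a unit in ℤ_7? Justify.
x ∈ ℤ_7^× (unit); v_7(x) = 0

ℤ_7 = {x ∈ ℚ_7 : v_7(x) ≥ 0} and ℤ_7^× = {x ∈ ℤ_7 : v_7(x) = 0}. Here v_7(13/36) = v_7(num) − v_7(den) = 0; compare against these criteria.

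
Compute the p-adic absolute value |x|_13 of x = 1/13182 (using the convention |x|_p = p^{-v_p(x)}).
|1/13182|_13 = 2197

Step 1 — compute v_13(x) by factoring powers of 13 out of the numerator and denominator: v_13(1/13182) = -3. Step 2 — apply |x|_p = p^{-v_p(x)} = 13^{3} = 2197.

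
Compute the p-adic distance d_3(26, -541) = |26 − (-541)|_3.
d_3(26, -541) = 1/81

Step 1 — x − y = 26 − (-541) = 567. Step 2 — v_3(567) = 4 (factor: 567 = (3^4 · 7); the sign does not affect v_p). Step 3 — |x − y|_3 = 3^{-4} = 1/81.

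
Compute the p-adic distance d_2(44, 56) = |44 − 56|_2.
d_2(44, 56) = 1/4

Step 1 — x − y = 44 − 56 = -12. Step 2 — v_2(-12) = 2 (factor: -12 = −(2^2 · 3); the sign does not affect v_p). Step 3 — |x − y|_2 = 2^{-2} = 1/4.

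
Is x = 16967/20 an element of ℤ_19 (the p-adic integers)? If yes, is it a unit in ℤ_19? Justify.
x ∈ ℤ_19 but not a unit; v_19(x) = 2 > 0

ℤ_19 = {x ∈ ℚ_19 : v_19(x) ≥ 0} and ℤ_19^× = {x ∈ ℤ_19 : v_19(x) = 0}. Here v_19(16967/20) = v_19(num) − v_19(den) = 2; compare against these criteria.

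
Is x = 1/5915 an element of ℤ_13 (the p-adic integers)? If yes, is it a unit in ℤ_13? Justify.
x ∉ ℤ_13 (v_13(x) = -2 < 0)

ℤ_13 = {x ∈ ℚ_13 : v_13(x) ≥ 0} and ℤ_13^× = {x ∈ ℤ_13 : v_13(x) = 0}. Here v_13(1/5915) = v_13(num) − v_13(den) = -2; compare against these criteria.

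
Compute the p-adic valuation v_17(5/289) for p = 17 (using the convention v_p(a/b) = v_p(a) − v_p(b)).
v_17(5/289) = -2

Factor powers of 17 from the numerator and denominator of the reduced fraction: 5 = 17^0 · 5 and 289 = 17^2 · 1. Apply v_p(a/b) = v_p(a) − v_p(b): v_17(5/289) = 0 − 2 = -2.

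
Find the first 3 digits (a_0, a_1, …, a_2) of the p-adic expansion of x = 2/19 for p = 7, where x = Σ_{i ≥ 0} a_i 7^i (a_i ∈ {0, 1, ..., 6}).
(a_0, …, a_2) = (6, 1, 6)

v_7(2/19) = 0 (numerator and denominator both coprime to 7), so x ∈ ℤ_7^×. Compute digits iteratively via a_i = x_i mod 7, x_{i+1} = (x_i − a_i)/7, with x_0 = x:
  x_0 = 2/19;  a_0 = 6;  x_1 = (x_0 − 6)/7 = -16/19
  x_1 = -16/19;  a_1 = 1;  x_2 = (x_1 − 1)/7 = -5/19
  x_2 = -5/19;  a_2 = 6;  x_3 = (x_2 − 6)/7 = -17/19
Digits: (6, 1, 6).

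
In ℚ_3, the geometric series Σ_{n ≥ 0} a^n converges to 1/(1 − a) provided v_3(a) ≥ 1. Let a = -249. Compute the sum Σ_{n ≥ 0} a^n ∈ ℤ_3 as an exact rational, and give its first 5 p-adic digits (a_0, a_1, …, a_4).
Σ a^n = 1/(1 − a) = 1/250;  first 5 digits = (1, 1, 0, 2, 1)

v_3(a) = 1 ≥ 1, so the series converges in ℤ_3 to 1/(1 − a) = 1/(1 − (-249)) = 1/250. Expand this rational in ℤ_3: compute digits iteratively via d_i = x_i mod 3, x_{i+1} = (x_i − d_i)/3. The first 5 digits are (1, 1, 0, 2, 1).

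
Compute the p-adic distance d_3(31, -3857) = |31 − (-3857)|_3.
d_3(31, -3857) = 1/243

Step 1 — x − y = 31 − (-3857) = 3888. Step 2 — v_3(3888) = 5 (factor: 3888 = (3^5 · 16); the sign does not affect v_p). Step 3 — |x − y|_3 = 3^{-5} = 1/243.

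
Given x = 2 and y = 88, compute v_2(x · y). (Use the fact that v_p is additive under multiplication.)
v_2(176) = 4

v_p(x) = 1 (factor: 2 = 2^1 · 1); v_p(y) = 3 (factor: 88 = 2^3 · 11). Additivity: v_p(xy) = v_p(x) + v_p(y) = 1 + 3 = 4. (Direct check: xy = 176 = 2^4 · (11).)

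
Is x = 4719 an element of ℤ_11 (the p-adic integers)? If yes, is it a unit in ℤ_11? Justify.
x ∈ ℤ_11 but not a unit; v_11(x) = 2 > 0

ℤ_11 = {x ∈ ℚ_11 : v_11(x) ≥ 0} and ℤ_11^× = {x ∈ ℤ_11 : v_11(x) = 0}. Here v_11(4719) = v_11(num) − v_11(den) = 2; compare against these criteria.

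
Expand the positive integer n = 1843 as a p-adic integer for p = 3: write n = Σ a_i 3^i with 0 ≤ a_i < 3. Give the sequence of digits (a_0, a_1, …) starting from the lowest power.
(a_0, a_1, …) = (1, 2, 0, 2, 1, 1, 2)

Repeated division by 3 gives the digits low-to-high: 1843 = 1 + 2·3^1 + 2·3^3 + 1·3^4 + 1·3^5 + 2·3^6. Digit sequence: (1, 2, 0, 2, 1, 1, 2).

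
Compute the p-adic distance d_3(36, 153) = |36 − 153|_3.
d_3(36, 153) = 1/9

Step 1 — x − y = 36 − 153 = -117. Step 2 — v_3(-117) = 2 (factor: -117 = −(3^2 · 13); the sign does not affect v_p). Step 3 — |x − y|_3 = 3^{-2} = 1/9.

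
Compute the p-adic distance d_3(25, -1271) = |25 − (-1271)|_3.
d_3(25, -1271) = 1/81

Step 1 — x − y = 25 − (-1271) = 1296. Step 2 — v_3(1296) = 4 (factor: 1296 = (3^4 · 16); the sign does not affect v_p). Step 3 — |x − y|_3 = 3^{-4} = 1/81.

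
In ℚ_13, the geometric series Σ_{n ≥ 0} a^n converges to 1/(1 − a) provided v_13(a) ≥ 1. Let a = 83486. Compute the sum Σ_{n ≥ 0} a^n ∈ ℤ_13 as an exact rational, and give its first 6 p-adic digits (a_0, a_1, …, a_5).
Σ a^n = 1/(1 − a) = -1/83485;  first 6 digits = (1, 0, 0, 12, 2, 0)

v_13(a) = 3 ≥ 1, so the series converges in ℤ_13 to 1/(1 − a) = 1/(1 − 83486) = -1/83485. Expand this rational in ℤ_13: compute digits iteratively via d_i = x_i mod 13, x_{i+1} = (x_i − d_i)/13. The first 6 digits are (1, 0, 0, 12, 2, 0).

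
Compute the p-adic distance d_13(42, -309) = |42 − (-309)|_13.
d_13(42, -309) = 1/13

Step 1 — x − y = 42 − (-309) = 351. Step 2 — v_13(351) = 1 (factor: 351 = (13^1 · 27); the sign does not affect v_p). Step 3 — |x − y|_13 = 13^{-1} = 1/13.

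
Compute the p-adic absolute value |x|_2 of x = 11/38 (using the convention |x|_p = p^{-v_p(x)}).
|11/38|_2 = 2

Step 1 — compute v_2(x) by factoring powers of 2 out of the numerator and denominator: v_2(11/38) = -1. Step 2 — apply |x|_p = p^{-v_p(x)} = 2^{1} = 2.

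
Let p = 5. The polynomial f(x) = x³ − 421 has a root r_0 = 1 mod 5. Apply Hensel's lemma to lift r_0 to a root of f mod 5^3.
r_2 = 41 (mod 125)

Hensel: r_{i+1} = r_i − f(r_i)/f′(r_i) mod 5^{i+2}, where f′(x) = 3x². Iterate:
  r_0 = 1 (mod 5)
  r_1 = 16 (mod 25)
  r_2 = 41 (mod 125)
Final: r = 41 with f(r) ≡ 0 mod 5^3.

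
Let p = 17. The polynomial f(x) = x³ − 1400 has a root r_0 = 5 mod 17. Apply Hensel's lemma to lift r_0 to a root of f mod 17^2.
r_1 = 22 (mod 289)

Hensel: r_{i+1} = r_i − f(r_i)/f′(r_i) mod 17^{i+2}, where f′(x) = 3x². Iterate:
  r_0 = 5 (mod 17)
  r_1 = 22 (mod 289)
Final: r = 22 with f(r) ≡ 0 mod 17^2.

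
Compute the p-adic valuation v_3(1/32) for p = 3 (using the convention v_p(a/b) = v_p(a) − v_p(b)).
v_3(1/32) = 0

Factor powers of 3 from the numerator and denominator of the reduced fraction: 1 = 3^0 · 1 and 32 = 3^0 · 32. Apply v_p(a/b) = v_p(a) − v_p(b): v_3(1/32) = 0 − 0 = 0.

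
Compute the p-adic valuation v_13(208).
v_13(208) = 1

v_13(n) is the largest exponent k such that 13^k divides n. Factor out: 208 = 13^1 · 16. (Sign doesn't affect v_p.) So v_13(208) = 1.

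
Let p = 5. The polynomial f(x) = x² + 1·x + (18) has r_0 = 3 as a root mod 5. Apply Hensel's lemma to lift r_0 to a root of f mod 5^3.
r_2 = 38 (mod 125)

Hensel: r_{i+1} = r_i − f(r_i)·(f′(r_i))^{-1} mod 5^{i+2}, f′(x) = 2x + 1. Iterate:
  r_0 = 3 (mod 5)
  r_1 = 13 (mod 25)
  r_2 = 38 (mod 125)
Final: r = 38 satisfies f(r) ≡ 0 mod 5^3.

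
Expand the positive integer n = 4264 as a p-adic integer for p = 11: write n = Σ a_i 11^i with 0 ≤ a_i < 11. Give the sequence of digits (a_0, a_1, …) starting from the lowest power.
(a_0, a_1, …) = (7, 2, 2, 3)

Repeated division by 11 gives the digits low-to-high: 4264 = 7 + 2·11^1 + 2·11^2 + 3·11^3. Digit sequence: (7, 2, 2, 3).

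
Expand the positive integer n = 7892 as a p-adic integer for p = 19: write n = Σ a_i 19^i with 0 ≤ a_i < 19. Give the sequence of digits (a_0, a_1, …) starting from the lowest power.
(a_0, a_1, …) = (7, 16, 2, 1)

Repeated division by 19 gives the digits low-to-high: 7892 = 7 + 16·19^1 + 2·19^2 + 1·19^3. Digit sequence: (7, 16, 2, 1).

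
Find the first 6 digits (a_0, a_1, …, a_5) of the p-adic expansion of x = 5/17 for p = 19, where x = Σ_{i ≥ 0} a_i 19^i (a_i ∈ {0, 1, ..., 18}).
(a_0, …, a_5) = (7, 3, 11, 5, 12, 15)

v_19(5/17) = 0 (numerator and denominator both coprime to 19), so x ∈ ℤ_19^×. Compute digits iteratively via a_i = x_i mod 19, x_{i+1} = (x_i − a_i)/19, with x_0 = x:
  x_0 = 5/17;  a_0 = 7;  x_1 = (x_0 − 7)/19 = -6/17
  x_1 = -6/17;  a_1 = 3;  x_2 = (x_1 − 3)/19 = -3/17
  x_2 = -3/17;  a_2 = 11;  x_3 = (x_2 − 11)/19 = -10/17
  x_3 = -10/17;  a_3 = 5;  x_4 = (x_3 − 5)/19 = -5/17
  x_4 = -5/17;  a_4 = 12;  x_5 = (x_4 − 12)/19 = -11/17
  x_5 = -11/17;  a_5 = 15;  x_6 = (x_5 − 15)/19 = -14/17
Digits: (7, 3, 11, 5, 12, 15).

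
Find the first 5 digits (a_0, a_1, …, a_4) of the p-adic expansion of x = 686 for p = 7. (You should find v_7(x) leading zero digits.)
(a_0, …, a_4) = (0, 0, 0, 2, 0)

v_7(686) = 3, so a_0 = ... = a_2 = 0. Factor out: x = 7^3 · u with u = 2 a unit in ℤ_7. Expand u iteratively via a_{v+i} = u_i mod 7, u_{i+1} = (u_i − a_{v+i})/7:
  u_0 = 2;  a_3 = 2;  u_1 = (u_0 − 2)/7 = 0
  u_1 = 0;  a_4 = 0;  u_2 = (u_1 − 0)/7 = 0
Digits: (0, 0, 0, 2, 0).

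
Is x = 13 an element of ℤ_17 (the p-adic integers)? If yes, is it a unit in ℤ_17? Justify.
x ∈ ℤ_17^× (unit); v_17(x) = 0

ℤ_17 = {x ∈ ℚ_17 : v_17(x) ≥ 0} and ℤ_17^× = {x ∈ ℤ_17 : v_17(x) = 0}. Here v_17(13) = v_17(num) − v_17(den) = 0; compare against these criteria.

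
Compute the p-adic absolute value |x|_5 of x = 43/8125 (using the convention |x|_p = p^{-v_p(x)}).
|43/8125|_5 = 625

Step 1 — compute v_5(x) by factoring powers of 5 out of the numerator and denominator: v_5(43/8125) = -4. Step 2 — apply |x|_p = p^{-v_p(x)} = 5^{4} = 625.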